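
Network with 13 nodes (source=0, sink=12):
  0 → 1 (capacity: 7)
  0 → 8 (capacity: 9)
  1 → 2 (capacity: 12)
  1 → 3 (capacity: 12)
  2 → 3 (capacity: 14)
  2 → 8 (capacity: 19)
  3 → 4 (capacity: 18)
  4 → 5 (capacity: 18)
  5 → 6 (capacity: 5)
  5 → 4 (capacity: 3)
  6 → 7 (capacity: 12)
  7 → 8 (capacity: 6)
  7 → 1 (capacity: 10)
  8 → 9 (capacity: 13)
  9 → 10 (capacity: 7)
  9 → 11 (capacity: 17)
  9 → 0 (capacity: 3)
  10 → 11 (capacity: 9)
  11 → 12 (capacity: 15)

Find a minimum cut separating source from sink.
Min cut value = 13, edges: (8,9)

Min cut value: 13
Partition: S = [0, 1, 2, 3, 4, 5, 6, 7, 8], T = [9, 10, 11, 12]
Cut edges: (8,9)

By max-flow min-cut theorem, max flow = min cut = 13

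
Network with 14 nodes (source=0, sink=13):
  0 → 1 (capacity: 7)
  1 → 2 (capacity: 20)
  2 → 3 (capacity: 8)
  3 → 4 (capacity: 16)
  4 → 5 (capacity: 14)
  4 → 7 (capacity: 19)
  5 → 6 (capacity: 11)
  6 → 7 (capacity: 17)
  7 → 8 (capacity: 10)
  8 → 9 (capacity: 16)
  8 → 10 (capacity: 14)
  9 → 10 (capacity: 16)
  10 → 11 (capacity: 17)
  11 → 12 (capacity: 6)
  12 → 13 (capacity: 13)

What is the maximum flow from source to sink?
Maximum flow = 6

Max flow: 6

Flow assignment:
  0 → 1: 6/7
  1 → 2: 6/20
  2 → 3: 6/8
  3 → 4: 6/16
  4 → 7: 6/19
  7 → 8: 6/10
  8 → 10: 6/14
  10 → 11: 6/17
  11 → 12: 6/6
  12 → 13: 6/13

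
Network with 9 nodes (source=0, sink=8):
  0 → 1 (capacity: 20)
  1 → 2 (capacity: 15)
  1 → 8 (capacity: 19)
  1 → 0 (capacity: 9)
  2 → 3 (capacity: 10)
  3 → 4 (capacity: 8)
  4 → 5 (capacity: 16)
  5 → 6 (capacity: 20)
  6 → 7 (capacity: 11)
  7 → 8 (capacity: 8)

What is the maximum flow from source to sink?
Maximum flow = 20

Max flow: 20

Flow assignment:
  0 → 1: 20/20
  1 → 2: 1/15
  1 → 8: 19/19
  2 → 3: 1/10
  3 → 4: 1/8
  4 → 5: 1/16
  5 → 6: 1/20
  6 → 7: 1/11
  7 → 8: 1/8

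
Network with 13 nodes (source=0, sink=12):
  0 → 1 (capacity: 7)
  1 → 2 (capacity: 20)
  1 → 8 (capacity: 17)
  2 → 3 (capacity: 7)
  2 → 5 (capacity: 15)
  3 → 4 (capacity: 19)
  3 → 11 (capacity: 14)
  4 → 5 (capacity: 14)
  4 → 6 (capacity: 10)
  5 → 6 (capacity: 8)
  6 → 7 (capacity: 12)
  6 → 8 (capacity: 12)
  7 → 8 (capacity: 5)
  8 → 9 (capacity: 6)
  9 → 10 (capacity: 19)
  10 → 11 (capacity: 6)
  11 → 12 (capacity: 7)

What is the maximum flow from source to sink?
Maximum flow = 7

Max flow: 7

Flow assignment:
  0 → 1: 7/7
  1 → 2: 7/20
  2 → 3: 7/7
  3 → 11: 7/14
  11 → 12: 7/7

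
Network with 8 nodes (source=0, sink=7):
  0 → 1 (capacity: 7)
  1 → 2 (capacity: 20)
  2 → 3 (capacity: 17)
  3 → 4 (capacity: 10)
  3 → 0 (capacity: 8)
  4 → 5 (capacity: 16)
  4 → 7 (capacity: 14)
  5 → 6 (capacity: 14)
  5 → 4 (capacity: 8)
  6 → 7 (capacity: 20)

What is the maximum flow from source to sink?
Maximum flow = 7

Max flow: 7

Flow assignment:
  0 → 1: 7/7
  1 → 2: 7/20
  2 → 3: 7/17
  3 → 4: 7/10
  4 → 7: 7/14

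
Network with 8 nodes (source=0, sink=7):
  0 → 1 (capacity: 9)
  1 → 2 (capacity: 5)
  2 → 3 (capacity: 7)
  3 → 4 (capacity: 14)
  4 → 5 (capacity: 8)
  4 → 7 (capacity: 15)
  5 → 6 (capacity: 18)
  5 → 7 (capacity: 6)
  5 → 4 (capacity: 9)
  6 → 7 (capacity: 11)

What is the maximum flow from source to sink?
Maximum flow = 5

Max flow: 5

Flow assignment:
  0 → 1: 5/9
  1 → 2: 5/5
  2 → 3: 5/7
  3 → 4: 5/14
  4 → 7: 5/15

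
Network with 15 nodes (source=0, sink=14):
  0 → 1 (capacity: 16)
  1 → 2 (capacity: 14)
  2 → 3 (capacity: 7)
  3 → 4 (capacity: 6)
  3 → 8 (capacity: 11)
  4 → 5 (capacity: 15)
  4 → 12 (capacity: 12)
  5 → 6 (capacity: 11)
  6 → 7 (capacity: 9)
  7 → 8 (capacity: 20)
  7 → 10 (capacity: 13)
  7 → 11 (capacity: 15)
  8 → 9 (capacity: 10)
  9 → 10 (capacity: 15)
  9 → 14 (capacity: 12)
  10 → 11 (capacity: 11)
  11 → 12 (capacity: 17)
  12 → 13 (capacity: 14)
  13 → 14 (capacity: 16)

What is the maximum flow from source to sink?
Maximum flow = 7

Max flow: 7

Flow assignment:
  0 → 1: 7/16
  1 → 2: 7/14
  2 → 3: 7/7
  3 → 8: 7/11
  8 → 9: 7/10
  9 → 14: 7/12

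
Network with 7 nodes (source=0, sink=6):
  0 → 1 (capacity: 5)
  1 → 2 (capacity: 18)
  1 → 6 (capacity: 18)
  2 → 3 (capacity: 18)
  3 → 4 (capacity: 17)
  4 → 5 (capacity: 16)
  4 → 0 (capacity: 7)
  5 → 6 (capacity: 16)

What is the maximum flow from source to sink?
Maximum flow = 5

Max flow: 5

Flow assignment:
  0 → 1: 5/5
  1 → 6: 5/18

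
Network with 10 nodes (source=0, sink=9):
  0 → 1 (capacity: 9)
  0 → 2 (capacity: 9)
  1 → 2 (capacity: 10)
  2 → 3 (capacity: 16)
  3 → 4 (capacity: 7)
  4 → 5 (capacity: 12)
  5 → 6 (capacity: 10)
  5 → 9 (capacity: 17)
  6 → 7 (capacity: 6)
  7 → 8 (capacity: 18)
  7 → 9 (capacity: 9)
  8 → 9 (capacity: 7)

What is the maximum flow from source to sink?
Maximum flow = 7

Max flow: 7

Flow assignment:
  0 → 1: 7/9
  1 → 2: 7/10
  2 → 3: 7/16
  3 → 4: 7/7
  4 → 5: 7/12
  5 → 9: 7/17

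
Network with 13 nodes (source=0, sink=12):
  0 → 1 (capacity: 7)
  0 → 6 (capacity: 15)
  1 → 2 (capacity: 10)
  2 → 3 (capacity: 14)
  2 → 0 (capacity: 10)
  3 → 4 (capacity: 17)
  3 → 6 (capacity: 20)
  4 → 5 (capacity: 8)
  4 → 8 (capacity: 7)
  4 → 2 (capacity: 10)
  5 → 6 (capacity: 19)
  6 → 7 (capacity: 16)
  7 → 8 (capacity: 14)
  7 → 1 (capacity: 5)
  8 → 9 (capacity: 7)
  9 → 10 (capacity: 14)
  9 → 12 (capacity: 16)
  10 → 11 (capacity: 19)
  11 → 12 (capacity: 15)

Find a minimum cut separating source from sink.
Min cut value = 7, edges: (8,9)

Min cut value: 7
Partition: S = [0, 1, 2, 3, 4, 5, 6, 7, 8], T = [9, 10, 11, 12]
Cut edges: (8,9)

By max-flow min-cut theorem, max flow = min cut = 7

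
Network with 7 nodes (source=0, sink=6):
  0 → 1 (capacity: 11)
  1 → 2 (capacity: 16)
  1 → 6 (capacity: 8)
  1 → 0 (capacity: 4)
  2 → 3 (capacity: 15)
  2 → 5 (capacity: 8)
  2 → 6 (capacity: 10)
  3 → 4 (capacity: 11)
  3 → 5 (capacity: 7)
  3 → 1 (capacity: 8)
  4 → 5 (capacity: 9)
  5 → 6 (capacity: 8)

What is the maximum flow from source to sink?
Maximum flow = 11

Max flow: 11

Flow assignment:
  0 → 1: 11/11
  1 → 2: 3/16
  1 → 6: 8/8
  2 → 6: 3/10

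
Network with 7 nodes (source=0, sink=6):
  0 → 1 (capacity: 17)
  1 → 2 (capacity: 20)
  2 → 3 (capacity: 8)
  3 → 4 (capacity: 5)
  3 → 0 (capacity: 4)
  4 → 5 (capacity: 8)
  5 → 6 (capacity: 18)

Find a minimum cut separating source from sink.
Min cut value = 5, edges: (3,4)

Min cut value: 5
Partition: S = [0, 1, 2, 3], T = [4, 5, 6]
Cut edges: (3,4)

By max-flow min-cut theorem, max flow = min cut = 5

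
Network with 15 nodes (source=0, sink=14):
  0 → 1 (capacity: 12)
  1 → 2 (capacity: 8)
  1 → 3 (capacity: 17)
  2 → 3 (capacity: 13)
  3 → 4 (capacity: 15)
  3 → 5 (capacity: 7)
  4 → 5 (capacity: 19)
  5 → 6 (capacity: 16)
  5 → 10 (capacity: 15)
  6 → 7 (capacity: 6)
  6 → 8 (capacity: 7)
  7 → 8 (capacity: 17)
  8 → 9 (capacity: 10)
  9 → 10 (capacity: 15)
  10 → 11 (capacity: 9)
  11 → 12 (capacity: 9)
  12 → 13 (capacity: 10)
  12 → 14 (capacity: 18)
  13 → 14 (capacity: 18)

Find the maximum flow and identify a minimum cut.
Max flow = 9, Min cut edges: (11,12)

Maximum flow: 9
Minimum cut: (11,12)
Partition: S = [0, 1, 2, 3, 4, 5, 6, 7, 8, 9, 10, 11], T = [12, 13, 14]

Max-flow min-cut theorem verified: both equal 9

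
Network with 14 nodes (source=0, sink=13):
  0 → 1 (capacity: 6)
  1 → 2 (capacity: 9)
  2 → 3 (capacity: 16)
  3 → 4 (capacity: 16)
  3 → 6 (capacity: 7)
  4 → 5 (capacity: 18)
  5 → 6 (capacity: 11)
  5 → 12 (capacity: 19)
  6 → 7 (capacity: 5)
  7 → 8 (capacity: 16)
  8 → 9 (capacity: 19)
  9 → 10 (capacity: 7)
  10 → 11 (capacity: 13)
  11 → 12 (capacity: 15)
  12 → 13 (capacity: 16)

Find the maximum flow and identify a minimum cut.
Max flow = 6, Min cut edges: (0,1)

Maximum flow: 6
Minimum cut: (0,1)
Partition: S = [0], T = [1, 2, 3, 4, 5, 6, 7, 8, 9, 10, 11, 12, 13]

Max-flow min-cut theorem verified: both equal 6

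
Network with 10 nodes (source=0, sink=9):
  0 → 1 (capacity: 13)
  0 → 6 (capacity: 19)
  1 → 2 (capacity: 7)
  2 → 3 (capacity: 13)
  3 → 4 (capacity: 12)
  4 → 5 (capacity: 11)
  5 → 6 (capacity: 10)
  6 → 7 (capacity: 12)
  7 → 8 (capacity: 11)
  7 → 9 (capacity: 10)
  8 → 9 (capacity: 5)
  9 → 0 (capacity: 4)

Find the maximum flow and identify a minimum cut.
Max flow = 12, Min cut edges: (6,7)

Maximum flow: 12
Minimum cut: (6,7)
Partition: S = [0, 1, 2, 3, 4, 5, 6], T = [7, 8, 9]

Max-flow min-cut theorem verified: both equal 12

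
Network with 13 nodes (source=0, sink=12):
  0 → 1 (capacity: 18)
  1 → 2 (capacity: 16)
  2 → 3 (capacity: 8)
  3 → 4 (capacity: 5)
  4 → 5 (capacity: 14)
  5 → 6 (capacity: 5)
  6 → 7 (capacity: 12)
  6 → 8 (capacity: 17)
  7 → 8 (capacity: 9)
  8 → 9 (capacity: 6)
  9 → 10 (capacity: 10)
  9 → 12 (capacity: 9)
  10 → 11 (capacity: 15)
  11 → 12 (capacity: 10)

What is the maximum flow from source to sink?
Maximum flow = 5

Max flow: 5

Flow assignment:
  0 → 1: 5/18
  1 → 2: 5/16
  2 → 3: 5/8
  3 → 4: 5/5
  4 → 5: 5/14
  5 → 6: 5/5
  6 → 8: 5/17
  8 → 9: 5/6
  9 → 12: 5/9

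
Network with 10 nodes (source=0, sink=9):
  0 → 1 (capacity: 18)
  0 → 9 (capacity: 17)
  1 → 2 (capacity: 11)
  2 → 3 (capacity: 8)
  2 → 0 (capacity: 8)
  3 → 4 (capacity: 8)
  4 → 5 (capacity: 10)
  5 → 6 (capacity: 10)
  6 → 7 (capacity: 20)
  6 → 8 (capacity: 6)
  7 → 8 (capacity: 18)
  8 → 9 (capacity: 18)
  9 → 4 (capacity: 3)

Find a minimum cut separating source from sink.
Min cut value = 25, edges: (0,9), (3,4)

Min cut value: 25
Partition: S = [0, 1, 2, 3], T = [4, 5, 6, 7, 8, 9]
Cut edges: (0,9), (3,4)

By max-flow min-cut theorem, max flow = min cut = 25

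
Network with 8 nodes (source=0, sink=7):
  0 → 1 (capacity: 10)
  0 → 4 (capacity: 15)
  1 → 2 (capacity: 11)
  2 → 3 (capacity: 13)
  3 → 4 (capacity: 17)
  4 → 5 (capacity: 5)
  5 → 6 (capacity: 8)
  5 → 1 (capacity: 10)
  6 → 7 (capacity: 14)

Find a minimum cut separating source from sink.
Min cut value = 5, edges: (4,5)

Min cut value: 5
Partition: S = [0, 1, 2, 3, 4], T = [5, 6, 7]
Cut edges: (4,5)

By max-flow min-cut theorem, max flow = min cut = 5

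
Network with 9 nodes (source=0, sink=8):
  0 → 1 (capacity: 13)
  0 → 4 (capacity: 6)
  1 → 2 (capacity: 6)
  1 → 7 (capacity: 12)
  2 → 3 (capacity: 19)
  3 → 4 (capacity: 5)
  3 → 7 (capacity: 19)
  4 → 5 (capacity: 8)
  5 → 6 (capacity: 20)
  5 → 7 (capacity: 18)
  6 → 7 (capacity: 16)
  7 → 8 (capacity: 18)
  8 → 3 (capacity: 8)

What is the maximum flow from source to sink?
Maximum flow = 18

Max flow: 18

Flow assignment:
  0 → 1: 13/13
  0 → 4: 5/6
  1 → 2: 1/6
  1 → 7: 12/12
  2 → 3: 1/19
  3 → 4: 1/5
  4 → 5: 6/8
  5 → 7: 6/18
  7 → 8: 18/18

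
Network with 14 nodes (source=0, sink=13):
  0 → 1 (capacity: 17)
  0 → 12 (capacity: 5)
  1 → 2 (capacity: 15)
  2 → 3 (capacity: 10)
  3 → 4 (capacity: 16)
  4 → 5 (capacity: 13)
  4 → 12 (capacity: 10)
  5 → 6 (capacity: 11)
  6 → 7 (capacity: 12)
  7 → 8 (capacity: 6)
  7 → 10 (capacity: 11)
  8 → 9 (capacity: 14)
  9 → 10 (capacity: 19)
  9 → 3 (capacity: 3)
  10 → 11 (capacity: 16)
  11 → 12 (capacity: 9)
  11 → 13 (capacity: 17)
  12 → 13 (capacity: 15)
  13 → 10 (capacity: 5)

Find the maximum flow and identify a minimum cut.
Max flow = 15, Min cut edges: (0,12), (2,3)

Maximum flow: 15
Minimum cut: (0,12), (2,3)
Partition: S = [0, 1, 2], T = [3, 4, 5, 6, 7, 8, 9, 10, 11, 12, 13]

Max-flow min-cut theorem verified: both equal 15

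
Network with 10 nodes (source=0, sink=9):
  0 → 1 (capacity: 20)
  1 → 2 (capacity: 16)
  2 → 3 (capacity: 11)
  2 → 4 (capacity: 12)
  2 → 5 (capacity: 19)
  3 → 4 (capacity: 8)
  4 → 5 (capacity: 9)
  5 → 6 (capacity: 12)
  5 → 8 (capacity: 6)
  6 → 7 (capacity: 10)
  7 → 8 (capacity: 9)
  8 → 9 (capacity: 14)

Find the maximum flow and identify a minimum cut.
Max flow = 14, Min cut edges: (8,9)

Maximum flow: 14
Minimum cut: (8,9)
Partition: S = [0, 1, 2, 3, 4, 5, 6, 7, 8], T = [9]

Max-flow min-cut theorem verified: both equal 14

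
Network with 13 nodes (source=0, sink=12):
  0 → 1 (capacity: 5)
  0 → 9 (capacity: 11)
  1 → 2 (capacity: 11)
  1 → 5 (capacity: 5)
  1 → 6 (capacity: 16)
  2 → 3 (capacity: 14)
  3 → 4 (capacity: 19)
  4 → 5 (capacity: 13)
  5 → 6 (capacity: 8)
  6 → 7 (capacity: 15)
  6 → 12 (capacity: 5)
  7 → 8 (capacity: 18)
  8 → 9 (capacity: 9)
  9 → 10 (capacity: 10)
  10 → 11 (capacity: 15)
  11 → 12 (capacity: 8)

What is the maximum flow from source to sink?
Maximum flow = 13

Max flow: 13

Flow assignment:
  0 → 1: 5/5
  0 → 9: 8/11
  1 → 6: 5/16
  6 → 12: 5/5
  9 → 10: 8/10
  10 → 11: 8/15
  11 → 12: 8/8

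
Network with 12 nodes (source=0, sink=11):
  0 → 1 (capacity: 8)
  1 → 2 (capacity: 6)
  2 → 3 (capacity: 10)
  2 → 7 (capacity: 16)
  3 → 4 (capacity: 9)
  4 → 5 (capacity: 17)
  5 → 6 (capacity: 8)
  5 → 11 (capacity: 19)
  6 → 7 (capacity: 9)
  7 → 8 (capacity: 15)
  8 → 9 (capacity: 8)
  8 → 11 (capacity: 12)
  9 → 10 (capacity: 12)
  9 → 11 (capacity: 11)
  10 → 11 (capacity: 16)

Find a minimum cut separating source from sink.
Min cut value = 6, edges: (1,2)

Min cut value: 6
Partition: S = [0, 1], T = [2, 3, 4, 5, 6, 7, 8, 9, 10, 11]
Cut edges: (1,2)

By max-flow min-cut theorem, max flow = min cut = 6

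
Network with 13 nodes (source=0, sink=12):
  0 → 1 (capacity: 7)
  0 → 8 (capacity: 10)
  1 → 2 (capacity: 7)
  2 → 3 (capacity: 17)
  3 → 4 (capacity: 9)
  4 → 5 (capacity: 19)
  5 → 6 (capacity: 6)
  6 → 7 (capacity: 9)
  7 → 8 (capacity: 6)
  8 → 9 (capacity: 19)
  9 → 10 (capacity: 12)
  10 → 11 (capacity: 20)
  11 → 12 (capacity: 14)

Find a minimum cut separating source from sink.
Min cut value = 12, edges: (9,10)

Min cut value: 12
Partition: S = [0, 1, 2, 3, 4, 5, 6, 7, 8, 9], T = [10, 11, 12]
Cut edges: (9,10)

By max-flow min-cut theorem, max flow = min cut = 12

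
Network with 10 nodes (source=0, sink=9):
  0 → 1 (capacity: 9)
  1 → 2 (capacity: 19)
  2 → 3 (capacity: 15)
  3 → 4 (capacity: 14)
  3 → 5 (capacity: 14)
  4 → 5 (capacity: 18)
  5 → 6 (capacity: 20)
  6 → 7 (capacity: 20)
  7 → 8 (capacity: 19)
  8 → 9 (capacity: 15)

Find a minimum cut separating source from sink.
Min cut value = 9, edges: (0,1)

Min cut value: 9
Partition: S = [0], T = [1, 2, 3, 4, 5, 6, 7, 8, 9]
Cut edges: (0,1)

By max-flow min-cut theorem, max flow = min cut = 9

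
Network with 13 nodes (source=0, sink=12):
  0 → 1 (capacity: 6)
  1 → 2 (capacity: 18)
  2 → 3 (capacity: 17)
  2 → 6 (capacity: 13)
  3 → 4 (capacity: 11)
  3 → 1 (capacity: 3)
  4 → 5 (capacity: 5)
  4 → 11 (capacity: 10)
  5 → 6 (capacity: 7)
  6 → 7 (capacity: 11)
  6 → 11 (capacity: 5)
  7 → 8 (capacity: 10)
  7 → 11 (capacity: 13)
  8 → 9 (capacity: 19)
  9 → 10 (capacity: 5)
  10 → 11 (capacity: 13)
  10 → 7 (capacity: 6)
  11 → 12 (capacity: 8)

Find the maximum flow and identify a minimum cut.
Max flow = 6, Min cut edges: (0,1)

Maximum flow: 6
Minimum cut: (0,1)
Partition: S = [0], T = [1, 2, 3, 4, 5, 6, 7, 8, 9, 10, 11, 12]

Max-flow min-cut theorem verified: both equal 6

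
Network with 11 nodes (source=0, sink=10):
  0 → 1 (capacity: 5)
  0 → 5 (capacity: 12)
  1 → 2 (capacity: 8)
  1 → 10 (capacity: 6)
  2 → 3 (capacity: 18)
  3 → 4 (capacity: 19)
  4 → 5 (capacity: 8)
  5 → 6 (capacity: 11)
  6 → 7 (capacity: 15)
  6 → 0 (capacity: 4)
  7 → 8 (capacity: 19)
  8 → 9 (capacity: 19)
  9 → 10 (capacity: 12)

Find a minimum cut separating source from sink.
Min cut value = 16, edges: (0,1), (5,6)

Min cut value: 16
Partition: S = [0, 2, 3, 4, 5], T = [1, 6, 7, 8, 9, 10]
Cut edges: (0,1), (5,6)

By max-flow min-cut theorem, max flow = min cut = 16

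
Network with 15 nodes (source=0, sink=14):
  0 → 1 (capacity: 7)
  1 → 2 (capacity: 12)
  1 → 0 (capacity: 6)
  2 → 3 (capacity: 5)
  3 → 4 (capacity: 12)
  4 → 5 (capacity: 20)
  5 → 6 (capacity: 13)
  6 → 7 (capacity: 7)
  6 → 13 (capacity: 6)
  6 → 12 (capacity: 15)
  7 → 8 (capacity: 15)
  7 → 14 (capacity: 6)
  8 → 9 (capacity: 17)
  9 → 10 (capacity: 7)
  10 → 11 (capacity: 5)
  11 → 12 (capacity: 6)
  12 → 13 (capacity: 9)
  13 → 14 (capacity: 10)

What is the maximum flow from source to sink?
Maximum flow = 5

Max flow: 5

Flow assignment:
  0 → 1: 5/7
  1 → 2: 5/12
  2 → 3: 5/5
  3 → 4: 5/12
  4 → 5: 5/20
  5 → 6: 5/13
  6 → 7: 5/7
  7 → 14: 5/6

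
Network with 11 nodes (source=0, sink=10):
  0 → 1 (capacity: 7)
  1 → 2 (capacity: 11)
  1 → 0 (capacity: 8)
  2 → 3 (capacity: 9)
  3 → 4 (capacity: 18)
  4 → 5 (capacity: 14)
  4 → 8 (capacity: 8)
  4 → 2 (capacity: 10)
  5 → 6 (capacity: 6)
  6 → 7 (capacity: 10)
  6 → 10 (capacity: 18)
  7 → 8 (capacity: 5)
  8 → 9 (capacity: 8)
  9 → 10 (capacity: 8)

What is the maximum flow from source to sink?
Maximum flow = 7

Max flow: 7

Flow assignment:
  0 → 1: 7/7
  1 → 2: 7/11
  2 → 3: 7/9
  3 → 4: 7/18
  4 → 5: 6/14
  4 → 8: 1/8
  5 → 6: 6/6
  6 → 10: 6/18
  8 → 9: 1/8
  9 → 10: 1/8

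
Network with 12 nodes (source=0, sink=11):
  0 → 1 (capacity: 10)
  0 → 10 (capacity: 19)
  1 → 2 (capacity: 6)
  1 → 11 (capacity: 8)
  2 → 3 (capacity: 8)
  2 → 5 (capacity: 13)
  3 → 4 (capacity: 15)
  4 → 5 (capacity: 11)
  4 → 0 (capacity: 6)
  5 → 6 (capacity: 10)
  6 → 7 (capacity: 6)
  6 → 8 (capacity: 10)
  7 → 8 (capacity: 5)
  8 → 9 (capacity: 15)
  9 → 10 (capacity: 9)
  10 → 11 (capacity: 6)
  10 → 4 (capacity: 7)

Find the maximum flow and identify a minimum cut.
Max flow = 14, Min cut edges: (1,11), (10,11)

Maximum flow: 14
Minimum cut: (1,11), (10,11)
Partition: S = [0, 1, 2, 3, 4, 5, 6, 7, 8, 9, 10], T = [11]

Max-flow min-cut theorem verified: both equal 14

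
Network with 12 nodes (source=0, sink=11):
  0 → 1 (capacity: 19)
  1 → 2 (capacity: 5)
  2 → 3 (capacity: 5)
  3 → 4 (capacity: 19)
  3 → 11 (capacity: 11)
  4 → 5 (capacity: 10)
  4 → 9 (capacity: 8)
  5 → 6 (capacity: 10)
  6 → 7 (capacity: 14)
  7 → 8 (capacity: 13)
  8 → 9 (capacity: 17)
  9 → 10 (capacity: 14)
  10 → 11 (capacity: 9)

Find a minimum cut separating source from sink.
Min cut value = 5, edges: (2,3)

Min cut value: 5
Partition: S = [0, 1, 2], T = [3, 4, 5, 6, 7, 8, 9, 10, 11]
Cut edges: (2,3)

By max-flow min-cut theorem, max flow = min cut = 5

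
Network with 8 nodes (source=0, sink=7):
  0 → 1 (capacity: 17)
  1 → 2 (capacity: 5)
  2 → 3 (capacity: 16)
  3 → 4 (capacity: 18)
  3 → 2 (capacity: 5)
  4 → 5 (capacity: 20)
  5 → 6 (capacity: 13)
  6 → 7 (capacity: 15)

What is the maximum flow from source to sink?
Maximum flow = 5

Max flow: 5

Flow assignment:
  0 → 1: 5/17
  1 → 2: 5/5
  2 → 3: 5/16
  3 → 4: 5/18
  4 → 5: 5/20
  5 → 6: 5/13
  6 → 7: 5/15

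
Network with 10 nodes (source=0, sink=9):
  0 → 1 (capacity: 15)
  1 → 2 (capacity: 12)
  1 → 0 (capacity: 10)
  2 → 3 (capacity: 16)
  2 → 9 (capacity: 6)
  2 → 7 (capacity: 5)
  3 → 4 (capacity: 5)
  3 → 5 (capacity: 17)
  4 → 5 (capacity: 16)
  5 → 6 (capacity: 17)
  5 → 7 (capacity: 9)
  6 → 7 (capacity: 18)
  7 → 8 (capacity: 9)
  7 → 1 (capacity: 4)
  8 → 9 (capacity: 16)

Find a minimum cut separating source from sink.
Min cut value = 12, edges: (1,2)

Min cut value: 12
Partition: S = [0, 1], T = [2, 3, 4, 5, 6, 7, 8, 9]
Cut edges: (1,2)

By max-flow min-cut theorem, max flow = min cut = 12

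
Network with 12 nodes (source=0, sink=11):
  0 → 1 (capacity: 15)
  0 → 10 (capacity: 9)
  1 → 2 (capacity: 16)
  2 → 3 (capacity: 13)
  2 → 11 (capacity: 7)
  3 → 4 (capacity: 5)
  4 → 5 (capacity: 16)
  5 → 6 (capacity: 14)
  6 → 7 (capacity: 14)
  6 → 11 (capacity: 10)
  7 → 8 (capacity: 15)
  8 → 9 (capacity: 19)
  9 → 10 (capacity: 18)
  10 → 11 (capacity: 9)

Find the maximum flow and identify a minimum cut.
Max flow = 21, Min cut edges: (2,11), (3,4), (10,11)

Maximum flow: 21
Minimum cut: (2,11), (3,4), (10,11)
Partition: S = [0, 1, 2, 3, 7, 8, 9, 10], T = [4, 5, 6, 11]

Max-flow min-cut theorem verified: both equal 21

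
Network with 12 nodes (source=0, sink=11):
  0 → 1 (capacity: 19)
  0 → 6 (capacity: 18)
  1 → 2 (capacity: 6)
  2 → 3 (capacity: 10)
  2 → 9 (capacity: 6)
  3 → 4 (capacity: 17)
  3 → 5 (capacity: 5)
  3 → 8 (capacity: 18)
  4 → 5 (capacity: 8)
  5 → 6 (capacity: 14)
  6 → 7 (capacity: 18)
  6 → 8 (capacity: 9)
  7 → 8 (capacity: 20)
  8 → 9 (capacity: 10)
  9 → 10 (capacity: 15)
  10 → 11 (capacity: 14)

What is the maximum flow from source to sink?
Maximum flow = 14

Max flow: 14

Flow assignment:
  0 → 1: 4/19
  0 → 6: 10/18
  1 → 2: 4/6
  2 → 9: 4/6
  6 → 7: 1/18
  6 → 8: 9/9
  7 → 8: 1/20
  8 → 9: 10/10
  9 → 10: 14/15
  10 → 11: 14/14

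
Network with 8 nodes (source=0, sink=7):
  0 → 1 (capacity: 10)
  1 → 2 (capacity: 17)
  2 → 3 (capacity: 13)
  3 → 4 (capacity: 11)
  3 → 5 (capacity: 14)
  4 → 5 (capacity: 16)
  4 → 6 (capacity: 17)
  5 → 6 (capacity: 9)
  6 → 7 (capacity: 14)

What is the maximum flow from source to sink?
Maximum flow = 10

Max flow: 10

Flow assignment:
  0 → 1: 10/10
  1 → 2: 10/17
  2 → 3: 10/13
  3 → 4: 10/11
  4 → 6: 10/17
  6 → 7: 10/14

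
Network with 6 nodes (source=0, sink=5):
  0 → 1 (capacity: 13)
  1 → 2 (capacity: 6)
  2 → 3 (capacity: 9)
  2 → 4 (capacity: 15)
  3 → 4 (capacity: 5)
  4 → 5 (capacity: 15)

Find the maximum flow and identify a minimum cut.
Max flow = 6, Min cut edges: (1,2)

Maximum flow: 6
Minimum cut: (1,2)
Partition: S = [0, 1], T = [2, 3, 4, 5]

Max-flow min-cut theorem verified: both equal 6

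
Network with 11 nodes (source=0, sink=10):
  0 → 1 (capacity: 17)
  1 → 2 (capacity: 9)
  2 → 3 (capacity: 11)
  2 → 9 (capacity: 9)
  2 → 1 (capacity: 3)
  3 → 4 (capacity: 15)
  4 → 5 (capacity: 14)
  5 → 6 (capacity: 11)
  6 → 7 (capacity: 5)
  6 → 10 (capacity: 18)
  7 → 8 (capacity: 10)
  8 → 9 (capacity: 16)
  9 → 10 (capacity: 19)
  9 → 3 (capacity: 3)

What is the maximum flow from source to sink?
Maximum flow = 9

Max flow: 9

Flow assignment:
  0 → 1: 9/17
  1 → 2: 9/9
  2 → 9: 9/9
  9 → 10: 9/19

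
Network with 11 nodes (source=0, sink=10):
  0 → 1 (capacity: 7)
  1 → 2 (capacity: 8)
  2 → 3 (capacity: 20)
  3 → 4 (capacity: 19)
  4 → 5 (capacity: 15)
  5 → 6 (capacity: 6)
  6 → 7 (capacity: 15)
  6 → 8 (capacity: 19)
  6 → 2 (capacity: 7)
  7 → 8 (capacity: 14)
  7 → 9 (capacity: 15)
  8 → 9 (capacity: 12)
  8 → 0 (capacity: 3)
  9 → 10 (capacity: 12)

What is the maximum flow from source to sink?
Maximum flow = 6

Max flow: 6

Flow assignment:
  0 → 1: 6/7
  1 → 2: 6/8
  2 → 3: 6/20
  3 → 4: 6/19
  4 → 5: 6/15
  5 → 6: 6/6
  6 → 7: 6/15
  7 → 9: 6/15
  9 → 10: 6/12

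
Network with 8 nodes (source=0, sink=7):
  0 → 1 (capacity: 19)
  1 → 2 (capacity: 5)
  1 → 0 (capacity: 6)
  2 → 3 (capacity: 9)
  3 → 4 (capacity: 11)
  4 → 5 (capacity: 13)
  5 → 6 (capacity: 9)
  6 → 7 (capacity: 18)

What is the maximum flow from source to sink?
Maximum flow = 5

Max flow: 5

Flow assignment:
  0 → 1: 5/19
  1 → 2: 5/5
  2 → 3: 5/9
  3 → 4: 5/11
  4 → 5: 5/13
  5 → 6: 5/9
  6 → 7: 5/18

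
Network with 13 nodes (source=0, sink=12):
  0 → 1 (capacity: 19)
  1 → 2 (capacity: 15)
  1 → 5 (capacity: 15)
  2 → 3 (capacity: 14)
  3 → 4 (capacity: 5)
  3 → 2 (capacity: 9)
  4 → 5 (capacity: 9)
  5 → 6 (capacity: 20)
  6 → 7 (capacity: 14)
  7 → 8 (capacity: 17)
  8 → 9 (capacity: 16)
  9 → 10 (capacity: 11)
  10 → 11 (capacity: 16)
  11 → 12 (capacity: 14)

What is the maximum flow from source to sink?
Maximum flow = 11

Max flow: 11

Flow assignment:
  0 → 1: 11/19
  1 → 2: 4/15
  1 → 5: 7/15
  2 → 3: 4/14
  3 → 4: 4/5
  4 → 5: 4/9
  5 → 6: 11/20
  6 → 7: 11/14
  7 → 8: 11/17
  8 → 9: 11/16
  9 → 10: 11/11
  10 → 11: 11/16
  11 → 12: 11/14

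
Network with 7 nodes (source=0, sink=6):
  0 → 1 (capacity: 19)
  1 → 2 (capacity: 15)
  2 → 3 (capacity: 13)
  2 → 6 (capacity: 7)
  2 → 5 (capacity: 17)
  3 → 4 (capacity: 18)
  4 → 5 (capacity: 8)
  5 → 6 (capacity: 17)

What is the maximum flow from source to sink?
Maximum flow = 15

Max flow: 15

Flow assignment:
  0 → 1: 15/19
  1 → 2: 15/15
  2 → 6: 7/7
  2 → 5: 8/17
  5 → 6: 8/17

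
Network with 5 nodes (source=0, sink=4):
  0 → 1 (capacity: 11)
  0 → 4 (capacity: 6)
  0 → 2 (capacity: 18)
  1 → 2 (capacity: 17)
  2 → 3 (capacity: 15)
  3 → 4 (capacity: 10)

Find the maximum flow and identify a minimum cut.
Max flow = 16, Min cut edges: (0,4), (3,4)

Maximum flow: 16
Minimum cut: (0,4), (3,4)
Partition: S = [0, 1, 2, 3], T = [4]

Max-flow min-cut theorem verified: both equal 16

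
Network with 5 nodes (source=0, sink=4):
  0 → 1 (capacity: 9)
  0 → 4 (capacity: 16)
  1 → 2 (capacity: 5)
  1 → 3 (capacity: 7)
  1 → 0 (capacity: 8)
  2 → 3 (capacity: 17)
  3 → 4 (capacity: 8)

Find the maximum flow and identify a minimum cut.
Max flow = 24, Min cut edges: (0,4), (3,4)

Maximum flow: 24
Minimum cut: (0,4), (3,4)
Partition: S = [0, 1, 2, 3], T = [4]

Max-flow min-cut theorem verified: both equal 24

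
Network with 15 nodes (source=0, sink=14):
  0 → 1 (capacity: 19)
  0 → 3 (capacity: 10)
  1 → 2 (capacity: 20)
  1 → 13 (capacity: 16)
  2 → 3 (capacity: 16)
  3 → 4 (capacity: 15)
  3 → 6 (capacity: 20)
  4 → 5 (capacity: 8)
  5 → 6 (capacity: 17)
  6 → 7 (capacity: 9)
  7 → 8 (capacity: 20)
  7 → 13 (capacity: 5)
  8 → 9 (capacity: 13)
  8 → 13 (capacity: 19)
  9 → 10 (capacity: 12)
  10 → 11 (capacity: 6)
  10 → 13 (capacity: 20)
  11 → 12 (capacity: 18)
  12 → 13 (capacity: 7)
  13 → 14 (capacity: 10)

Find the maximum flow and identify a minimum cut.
Max flow = 10, Min cut edges: (13,14)

Maximum flow: 10
Minimum cut: (13,14)
Partition: S = [0, 1, 2, 3, 4, 5, 6, 7, 8, 9, 10, 11, 12, 13], T = [14]

Max-flow min-cut theorem verified: both equal 10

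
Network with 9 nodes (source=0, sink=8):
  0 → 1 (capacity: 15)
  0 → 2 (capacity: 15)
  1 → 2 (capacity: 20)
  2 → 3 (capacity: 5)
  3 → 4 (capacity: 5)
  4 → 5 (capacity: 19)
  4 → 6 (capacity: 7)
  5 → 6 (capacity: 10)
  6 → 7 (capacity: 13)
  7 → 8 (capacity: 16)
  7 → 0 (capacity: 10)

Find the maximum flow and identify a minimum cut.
Max flow = 5, Min cut edges: (3,4)

Maximum flow: 5
Minimum cut: (3,4)
Partition: S = [0, 1, 2, 3], T = [4, 5, 6, 7, 8]

Max-flow min-cut theorem verified: both equal 5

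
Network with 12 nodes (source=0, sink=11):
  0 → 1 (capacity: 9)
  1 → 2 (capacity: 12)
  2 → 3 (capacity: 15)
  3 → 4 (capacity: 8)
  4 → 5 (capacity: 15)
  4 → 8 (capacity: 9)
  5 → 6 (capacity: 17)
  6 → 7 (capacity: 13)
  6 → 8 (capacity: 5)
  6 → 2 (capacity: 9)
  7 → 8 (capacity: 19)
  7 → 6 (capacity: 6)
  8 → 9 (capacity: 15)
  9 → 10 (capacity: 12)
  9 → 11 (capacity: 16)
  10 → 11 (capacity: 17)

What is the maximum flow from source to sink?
Maximum flow = 8

Max flow: 8

Flow assignment:
  0 → 1: 8/9
  1 → 2: 8/12
  2 → 3: 8/15
  3 → 4: 8/8
  4 → 8: 8/9
  8 → 9: 8/15
  9 → 11: 8/16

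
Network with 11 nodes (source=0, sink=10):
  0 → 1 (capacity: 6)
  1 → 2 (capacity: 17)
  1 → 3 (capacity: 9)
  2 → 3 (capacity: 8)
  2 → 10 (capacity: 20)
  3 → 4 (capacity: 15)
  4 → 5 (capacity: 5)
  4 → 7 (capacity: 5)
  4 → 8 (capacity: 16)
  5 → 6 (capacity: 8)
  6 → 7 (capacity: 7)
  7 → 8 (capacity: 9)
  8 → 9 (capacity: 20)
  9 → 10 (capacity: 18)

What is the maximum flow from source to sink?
Maximum flow = 6

Max flow: 6

Flow assignment:
  0 → 1: 6/6
  1 → 2: 6/17
  2 → 10: 6/20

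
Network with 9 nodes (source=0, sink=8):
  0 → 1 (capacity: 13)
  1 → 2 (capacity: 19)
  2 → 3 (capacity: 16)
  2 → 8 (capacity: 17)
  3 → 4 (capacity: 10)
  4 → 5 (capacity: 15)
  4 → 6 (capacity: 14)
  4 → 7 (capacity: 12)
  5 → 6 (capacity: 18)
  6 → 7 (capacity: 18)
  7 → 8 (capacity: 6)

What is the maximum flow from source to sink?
Maximum flow = 13

Max flow: 13

Flow assignment:
  0 → 1: 13/13
  1 → 2: 13/19
  2 → 8: 13/17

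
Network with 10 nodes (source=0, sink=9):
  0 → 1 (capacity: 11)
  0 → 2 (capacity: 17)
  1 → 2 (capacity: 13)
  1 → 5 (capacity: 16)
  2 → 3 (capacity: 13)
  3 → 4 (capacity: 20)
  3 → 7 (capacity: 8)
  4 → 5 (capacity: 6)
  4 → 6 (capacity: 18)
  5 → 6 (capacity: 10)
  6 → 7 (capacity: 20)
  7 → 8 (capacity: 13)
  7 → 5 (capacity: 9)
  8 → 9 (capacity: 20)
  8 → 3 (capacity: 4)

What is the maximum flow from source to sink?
Maximum flow = 13

Max flow: 13

Flow assignment:
  0 → 2: 13/17
  2 → 3: 13/13
  3 → 4: 5/20
  3 → 7: 8/8
  4 → 6: 5/18
  6 → 7: 5/20
  7 → 8: 13/13
  8 → 9: 13/20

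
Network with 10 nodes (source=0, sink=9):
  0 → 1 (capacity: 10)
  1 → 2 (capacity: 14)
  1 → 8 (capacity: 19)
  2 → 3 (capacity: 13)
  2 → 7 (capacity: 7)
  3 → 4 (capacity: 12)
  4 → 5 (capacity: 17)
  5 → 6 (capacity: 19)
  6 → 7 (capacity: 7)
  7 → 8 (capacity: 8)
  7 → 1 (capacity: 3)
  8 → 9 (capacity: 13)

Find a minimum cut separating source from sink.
Min cut value = 10, edges: (0,1)

Min cut value: 10
Partition: S = [0], T = [1, 2, 3, 4, 5, 6, 7, 8, 9]
Cut edges: (0,1)

By max-flow min-cut theorem, max flow = min cut = 10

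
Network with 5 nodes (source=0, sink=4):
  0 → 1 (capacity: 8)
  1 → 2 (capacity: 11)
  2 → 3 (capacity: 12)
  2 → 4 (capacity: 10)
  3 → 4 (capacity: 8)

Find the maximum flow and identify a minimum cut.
Max flow = 8, Min cut edges: (0,1)

Maximum flow: 8
Minimum cut: (0,1)
Partition: S = [0], T = [1, 2, 3, 4]

Max-flow min-cut theorem verified: both equal 8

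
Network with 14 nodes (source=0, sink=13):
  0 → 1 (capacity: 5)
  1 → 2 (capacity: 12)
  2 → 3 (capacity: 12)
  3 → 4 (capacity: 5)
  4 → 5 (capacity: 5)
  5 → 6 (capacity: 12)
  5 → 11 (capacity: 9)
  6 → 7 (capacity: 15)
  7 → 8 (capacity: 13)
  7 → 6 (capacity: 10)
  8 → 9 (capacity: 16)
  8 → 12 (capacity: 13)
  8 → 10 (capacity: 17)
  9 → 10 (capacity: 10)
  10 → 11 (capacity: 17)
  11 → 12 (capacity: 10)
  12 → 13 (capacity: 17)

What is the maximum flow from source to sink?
Maximum flow = 5

Max flow: 5

Flow assignment:
  0 → 1: 5/5
  1 → 2: 5/12
  2 → 3: 5/12
  3 → 4: 5/5
  4 → 5: 5/5
  5 → 11: 5/9
  11 → 12: 5/10
  12 → 13: 5/17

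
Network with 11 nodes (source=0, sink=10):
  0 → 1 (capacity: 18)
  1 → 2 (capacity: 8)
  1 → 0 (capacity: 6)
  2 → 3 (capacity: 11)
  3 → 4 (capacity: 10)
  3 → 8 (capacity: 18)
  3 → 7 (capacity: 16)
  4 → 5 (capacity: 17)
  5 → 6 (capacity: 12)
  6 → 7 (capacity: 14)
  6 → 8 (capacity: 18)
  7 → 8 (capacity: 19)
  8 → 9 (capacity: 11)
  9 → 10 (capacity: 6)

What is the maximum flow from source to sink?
Maximum flow = 6

Max flow: 6

Flow assignment:
  0 → 1: 6/18
  1 → 2: 6/8
  2 → 3: 6/11
  3 → 8: 6/18
  8 → 9: 6/11
  9 → 10: 6/6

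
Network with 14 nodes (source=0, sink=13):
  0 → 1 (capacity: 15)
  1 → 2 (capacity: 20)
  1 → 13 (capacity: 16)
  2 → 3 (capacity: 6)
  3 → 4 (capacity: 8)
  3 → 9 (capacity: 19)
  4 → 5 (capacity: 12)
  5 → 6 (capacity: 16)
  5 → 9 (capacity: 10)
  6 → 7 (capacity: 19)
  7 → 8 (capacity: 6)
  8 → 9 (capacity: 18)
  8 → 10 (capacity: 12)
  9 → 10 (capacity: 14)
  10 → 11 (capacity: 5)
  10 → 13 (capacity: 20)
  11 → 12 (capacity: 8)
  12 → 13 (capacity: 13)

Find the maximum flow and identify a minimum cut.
Max flow = 15, Min cut edges: (0,1)

Maximum flow: 15
Minimum cut: (0,1)
Partition: S = [0], T = [1, 2, 3, 4, 5, 6, 7, 8, 9, 10, 11, 12, 13]

Max-flow min-cut theorem verified: both equal 15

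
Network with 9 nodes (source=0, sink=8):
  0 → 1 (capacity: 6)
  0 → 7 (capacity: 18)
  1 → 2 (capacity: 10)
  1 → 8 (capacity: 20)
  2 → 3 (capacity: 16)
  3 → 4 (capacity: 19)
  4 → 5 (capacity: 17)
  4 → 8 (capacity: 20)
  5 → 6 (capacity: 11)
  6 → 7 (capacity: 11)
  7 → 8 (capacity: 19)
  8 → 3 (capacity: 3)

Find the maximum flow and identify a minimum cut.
Max flow = 24, Min cut edges: (0,1), (0,7)

Maximum flow: 24
Minimum cut: (0,1), (0,7)
Partition: S = [0], T = [1, 2, 3, 4, 5, 6, 7, 8]

Max-flow min-cut theorem verified: both equal 24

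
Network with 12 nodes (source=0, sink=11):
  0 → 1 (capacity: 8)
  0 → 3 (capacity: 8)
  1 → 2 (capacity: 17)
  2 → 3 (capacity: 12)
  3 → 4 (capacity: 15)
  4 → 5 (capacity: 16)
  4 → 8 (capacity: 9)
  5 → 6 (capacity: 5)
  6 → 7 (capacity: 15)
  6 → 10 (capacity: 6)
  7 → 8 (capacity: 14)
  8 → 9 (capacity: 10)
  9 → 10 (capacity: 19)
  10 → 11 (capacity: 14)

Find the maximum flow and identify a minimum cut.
Max flow = 14, Min cut edges: (10,11)

Maximum flow: 14
Minimum cut: (10,11)
Partition: S = [0, 1, 2, 3, 4, 5, 6, 7, 8, 9, 10], T = [11]

Max-flow min-cut theorem verified: both equal 14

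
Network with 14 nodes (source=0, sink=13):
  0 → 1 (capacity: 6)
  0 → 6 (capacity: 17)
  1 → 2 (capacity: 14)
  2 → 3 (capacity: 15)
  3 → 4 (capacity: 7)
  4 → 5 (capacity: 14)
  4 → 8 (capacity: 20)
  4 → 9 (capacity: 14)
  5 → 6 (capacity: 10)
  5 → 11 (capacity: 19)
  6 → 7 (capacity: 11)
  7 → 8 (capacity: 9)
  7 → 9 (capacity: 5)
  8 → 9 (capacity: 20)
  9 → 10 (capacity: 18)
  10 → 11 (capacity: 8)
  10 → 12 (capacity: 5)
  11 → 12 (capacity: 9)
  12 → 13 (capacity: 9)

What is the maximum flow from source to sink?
Maximum flow = 9

Max flow: 9

Flow assignment:
  0 → 1: 6/6
  0 → 6: 3/17
  1 → 2: 6/14
  2 → 3: 6/15
  3 → 4: 6/7
  4 → 5: 6/14
  5 → 6: 6/10
  6 → 7: 9/11
  7 → 8: 6/9
  7 → 9: 3/5
  8 → 9: 6/20
  9 → 10: 9/18
  10 → 11: 4/8
  10 → 12: 5/5
  11 → 12: 4/9
  12 → 13: 9/9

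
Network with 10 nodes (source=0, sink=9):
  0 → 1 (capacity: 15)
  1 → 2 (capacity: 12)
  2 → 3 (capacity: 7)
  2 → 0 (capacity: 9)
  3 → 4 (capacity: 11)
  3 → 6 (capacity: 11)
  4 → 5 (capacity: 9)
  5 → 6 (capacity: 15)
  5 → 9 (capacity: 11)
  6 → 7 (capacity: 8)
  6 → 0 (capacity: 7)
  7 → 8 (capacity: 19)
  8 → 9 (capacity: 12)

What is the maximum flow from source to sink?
Maximum flow = 7

Max flow: 7

Flow assignment:
  0 → 1: 12/15
  1 → 2: 12/12
  2 → 3: 7/7
  2 → 0: 5/9
  3 → 4: 7/11
  4 → 5: 7/9
  5 → 9: 7/11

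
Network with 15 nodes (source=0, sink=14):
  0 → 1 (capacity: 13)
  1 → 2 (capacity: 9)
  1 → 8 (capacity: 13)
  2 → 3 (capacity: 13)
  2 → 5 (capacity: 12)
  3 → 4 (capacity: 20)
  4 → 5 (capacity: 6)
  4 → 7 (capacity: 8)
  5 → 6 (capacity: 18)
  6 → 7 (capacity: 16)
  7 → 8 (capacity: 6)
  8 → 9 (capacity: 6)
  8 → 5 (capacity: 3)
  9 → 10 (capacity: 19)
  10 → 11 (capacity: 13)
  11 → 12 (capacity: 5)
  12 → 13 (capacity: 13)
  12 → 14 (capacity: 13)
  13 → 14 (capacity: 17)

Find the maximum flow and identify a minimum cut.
Max flow = 5, Min cut edges: (11,12)

Maximum flow: 5
Minimum cut: (11,12)
Partition: S = [0, 1, 2, 3, 4, 5, 6, 7, 8, 9, 10, 11], T = [12, 13, 14]

Max-flow min-cut theorem verified: both equal 5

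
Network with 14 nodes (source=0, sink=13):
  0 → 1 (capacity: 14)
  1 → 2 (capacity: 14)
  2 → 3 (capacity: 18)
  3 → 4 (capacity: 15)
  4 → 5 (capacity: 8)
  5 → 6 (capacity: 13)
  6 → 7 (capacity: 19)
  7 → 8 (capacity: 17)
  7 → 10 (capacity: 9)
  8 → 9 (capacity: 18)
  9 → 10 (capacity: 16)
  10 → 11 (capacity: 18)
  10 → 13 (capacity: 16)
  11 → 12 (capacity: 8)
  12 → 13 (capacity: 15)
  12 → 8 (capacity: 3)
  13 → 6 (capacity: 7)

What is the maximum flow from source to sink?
Maximum flow = 8

Max flow: 8

Flow assignment:
  0 → 1: 8/14
  1 → 2: 8/14
  2 → 3: 8/18
  3 → 4: 8/15
  4 → 5: 8/8
  5 → 6: 8/13
  6 → 7: 8/19
  7 → 10: 8/9
  10 → 13: 8/16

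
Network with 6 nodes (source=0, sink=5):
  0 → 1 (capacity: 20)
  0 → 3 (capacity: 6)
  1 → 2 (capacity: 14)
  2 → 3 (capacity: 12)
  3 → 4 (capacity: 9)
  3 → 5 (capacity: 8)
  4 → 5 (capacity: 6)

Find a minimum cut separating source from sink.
Min cut value = 14, edges: (3,5), (4,5)

Min cut value: 14
Partition: S = [0, 1, 2, 3, 4], T = [5]
Cut edges: (3,5), (4,5)

By max-flow min-cut theorem, max flow = min cut = 14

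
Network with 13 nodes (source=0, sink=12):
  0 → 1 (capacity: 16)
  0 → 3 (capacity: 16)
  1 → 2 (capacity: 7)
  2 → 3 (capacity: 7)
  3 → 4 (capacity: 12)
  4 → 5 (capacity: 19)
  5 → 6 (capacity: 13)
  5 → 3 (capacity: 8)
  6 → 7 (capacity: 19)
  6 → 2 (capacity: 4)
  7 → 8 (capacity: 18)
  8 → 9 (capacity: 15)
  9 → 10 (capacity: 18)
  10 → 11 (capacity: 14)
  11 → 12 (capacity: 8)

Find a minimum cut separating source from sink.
Min cut value = 8, edges: (11,12)

Min cut value: 8
Partition: S = [0, 1, 2, 3, 4, 5, 6, 7, 8, 9, 10, 11], T = [12]
Cut edges: (11,12)

By max-flow min-cut theorem, max flow = min cut = 8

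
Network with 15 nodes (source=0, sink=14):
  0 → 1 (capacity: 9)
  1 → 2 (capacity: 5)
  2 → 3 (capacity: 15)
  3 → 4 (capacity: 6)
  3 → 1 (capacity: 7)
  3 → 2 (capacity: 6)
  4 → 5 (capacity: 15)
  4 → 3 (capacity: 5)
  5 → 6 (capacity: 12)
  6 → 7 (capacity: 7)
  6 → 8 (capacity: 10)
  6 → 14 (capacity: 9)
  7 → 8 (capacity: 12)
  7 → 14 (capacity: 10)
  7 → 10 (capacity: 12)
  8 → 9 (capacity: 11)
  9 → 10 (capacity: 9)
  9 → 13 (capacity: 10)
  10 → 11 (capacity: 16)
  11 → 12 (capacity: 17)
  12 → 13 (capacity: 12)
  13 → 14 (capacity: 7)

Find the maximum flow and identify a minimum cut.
Max flow = 5, Min cut edges: (1,2)

Maximum flow: 5
Minimum cut: (1,2)
Partition: S = [0, 1], T = [2, 3, 4, 5, 6, 7, 8, 9, 10, 11, 12, 13, 14]

Max-flow min-cut theorem verified: both equal 5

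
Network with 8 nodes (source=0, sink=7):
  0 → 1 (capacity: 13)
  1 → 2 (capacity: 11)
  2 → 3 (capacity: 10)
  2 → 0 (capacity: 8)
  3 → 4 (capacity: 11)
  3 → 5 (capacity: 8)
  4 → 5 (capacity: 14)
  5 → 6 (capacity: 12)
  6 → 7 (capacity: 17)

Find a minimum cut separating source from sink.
Min cut value = 10, edges: (2,3)

Min cut value: 10
Partition: S = [0, 1, 2], T = [3, 4, 5, 6, 7]
Cut edges: (2,3)

By max-flow min-cut theorem, max flow = min cut = 10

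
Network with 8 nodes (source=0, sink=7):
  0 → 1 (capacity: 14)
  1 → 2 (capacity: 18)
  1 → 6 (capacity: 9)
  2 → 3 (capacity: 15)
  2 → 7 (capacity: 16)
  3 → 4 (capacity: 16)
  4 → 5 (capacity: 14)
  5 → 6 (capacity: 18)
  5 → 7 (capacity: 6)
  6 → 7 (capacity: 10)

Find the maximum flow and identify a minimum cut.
Max flow = 14, Min cut edges: (0,1)

Maximum flow: 14
Minimum cut: (0,1)
Partition: S = [0], T = [1, 2, 3, 4, 5, 6, 7]

Max-flow min-cut theorem verified: both equal 14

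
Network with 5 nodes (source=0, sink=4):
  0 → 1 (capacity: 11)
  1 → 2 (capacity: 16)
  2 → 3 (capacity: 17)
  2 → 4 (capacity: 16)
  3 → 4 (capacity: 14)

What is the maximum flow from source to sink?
Maximum flow = 11

Max flow: 11

Flow assignment:
  0 → 1: 11/11
  1 → 2: 11/16
  2 → 4: 11/16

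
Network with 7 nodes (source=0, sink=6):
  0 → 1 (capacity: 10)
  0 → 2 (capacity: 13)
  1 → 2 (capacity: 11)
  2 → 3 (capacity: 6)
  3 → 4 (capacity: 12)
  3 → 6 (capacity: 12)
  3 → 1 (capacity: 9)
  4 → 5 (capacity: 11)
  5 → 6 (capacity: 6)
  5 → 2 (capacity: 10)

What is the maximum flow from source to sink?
Maximum flow = 6

Max flow: 6

Flow assignment:
  0 → 2: 6/13
  2 → 3: 6/6
  3 → 6: 6/12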